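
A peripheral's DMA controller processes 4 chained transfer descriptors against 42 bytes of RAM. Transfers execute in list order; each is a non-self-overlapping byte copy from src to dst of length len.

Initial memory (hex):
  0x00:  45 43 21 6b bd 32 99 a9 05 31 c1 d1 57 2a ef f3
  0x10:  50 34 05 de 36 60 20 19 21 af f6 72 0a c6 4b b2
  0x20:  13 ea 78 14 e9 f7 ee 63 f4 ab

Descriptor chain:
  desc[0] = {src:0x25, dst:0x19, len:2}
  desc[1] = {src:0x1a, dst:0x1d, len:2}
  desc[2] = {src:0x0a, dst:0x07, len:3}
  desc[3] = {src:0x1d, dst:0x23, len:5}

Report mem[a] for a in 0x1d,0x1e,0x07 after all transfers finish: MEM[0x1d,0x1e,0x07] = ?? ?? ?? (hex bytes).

MEM[0x1d,0x1e,0x07] = ee 72 c1

D0: mem[0x19..0x1a] <- [f7 ee]
D1: mem[0x1d..0x1e] <- [ee 72]
D2: mem[0x07..0x09] <- [c1 d1 57]
D3: mem[0x23..0x27] <- [ee 72 b2 13 ea]
query mem[0x1d]=0xee, mem[0x1e]=0x72, mem[0x07]=0xc1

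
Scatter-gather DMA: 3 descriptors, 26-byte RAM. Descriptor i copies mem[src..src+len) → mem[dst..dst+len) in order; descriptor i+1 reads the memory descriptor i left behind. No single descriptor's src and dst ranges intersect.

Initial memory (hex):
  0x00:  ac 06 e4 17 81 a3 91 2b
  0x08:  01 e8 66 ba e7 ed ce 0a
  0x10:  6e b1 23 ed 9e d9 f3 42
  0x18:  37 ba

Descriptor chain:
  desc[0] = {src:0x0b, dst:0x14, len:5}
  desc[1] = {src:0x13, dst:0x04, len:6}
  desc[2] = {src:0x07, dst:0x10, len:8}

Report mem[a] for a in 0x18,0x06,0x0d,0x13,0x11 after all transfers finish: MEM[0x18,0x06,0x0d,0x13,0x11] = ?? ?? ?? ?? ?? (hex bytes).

MEM[0x18,0x06,0x0d,0x13,0x11] = 0a e7 ed 66 ce

#0 dst[0x14+5] := {0xba,0xe7,0xed,0xce,0x0a}
#1 dst[0x04+6] := {0xed,0xba,0xe7,0xed,0xce,0x0a}
#2 dst[0x10+8] := {0xed,0xce,0x0a,0x66,0xba,0xe7,0xed,0xce}
query mem[0x18]=0x0a, mem[0x06]=0xe7, mem[0x0d]=0xed, mem[0x13]=0x66, mem[0x11]=0xce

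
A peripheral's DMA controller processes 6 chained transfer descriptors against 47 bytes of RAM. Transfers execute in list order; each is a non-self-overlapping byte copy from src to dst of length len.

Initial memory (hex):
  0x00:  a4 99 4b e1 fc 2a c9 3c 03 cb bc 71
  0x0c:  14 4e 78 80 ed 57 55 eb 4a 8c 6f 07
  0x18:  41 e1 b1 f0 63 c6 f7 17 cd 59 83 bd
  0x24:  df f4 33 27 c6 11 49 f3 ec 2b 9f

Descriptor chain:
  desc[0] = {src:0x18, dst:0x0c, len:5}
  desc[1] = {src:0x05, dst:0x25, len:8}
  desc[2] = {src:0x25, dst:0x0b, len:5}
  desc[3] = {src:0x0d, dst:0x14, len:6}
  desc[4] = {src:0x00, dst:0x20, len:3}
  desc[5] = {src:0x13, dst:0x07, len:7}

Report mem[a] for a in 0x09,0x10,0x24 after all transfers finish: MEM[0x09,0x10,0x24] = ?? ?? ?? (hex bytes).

MEM[0x09,0x10,0x24] = 03 63 df

[0] 0x18->0x0c len=5 : 41 e1 b1 f0 63
[1] 0x05->0x25 len=8 : 2a c9 3c 03 cb bc 71 41
[2] 0x25->0x0b len=5 : 2a c9 3c 03 cb
[3] 0x0d->0x14 len=6 : 3c 03 cb 63 57 55
[4] 0x00->0x20 len=3 : a4 99 4b
[5] 0x13->0x07 len=7 : eb 3c 03 cb 63 57 55
query mem[0x09]=0x03, mem[0x10]=0x63, mem[0x24]=0xdf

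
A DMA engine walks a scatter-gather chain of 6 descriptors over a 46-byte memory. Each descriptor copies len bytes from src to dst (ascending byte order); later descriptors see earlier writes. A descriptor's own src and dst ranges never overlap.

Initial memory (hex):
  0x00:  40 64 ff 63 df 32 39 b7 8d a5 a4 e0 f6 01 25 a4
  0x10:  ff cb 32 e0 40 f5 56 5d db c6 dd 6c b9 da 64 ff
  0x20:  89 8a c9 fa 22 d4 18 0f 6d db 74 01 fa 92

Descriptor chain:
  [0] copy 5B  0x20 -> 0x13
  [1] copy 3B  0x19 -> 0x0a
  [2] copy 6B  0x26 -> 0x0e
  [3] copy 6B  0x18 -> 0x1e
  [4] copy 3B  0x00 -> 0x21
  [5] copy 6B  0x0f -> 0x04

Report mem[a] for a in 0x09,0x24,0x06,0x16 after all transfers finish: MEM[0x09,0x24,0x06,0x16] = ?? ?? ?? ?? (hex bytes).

  after D0: wrote 5B at 0x13 = 898ac9fa22
  after D1: wrote 3B at 0x0a = c6dd6c
  after D2: wrote 6B at 0x0e = 180f6ddb7401
  after D3: wrote 6B at 0x1e = dbc6dd6cb9da
  after D4: wrote 3B at 0x21 = 4064ff
  after D5: wrote 6B at 0x04 = 0f6ddb74018a
query mem[0x09]=0x8a, mem[0x24]=0x22, mem[0x06]=0xdb, mem[0x16]=0xfa

MEM[0x09,0x24,0x06,0x16] = 8a 22 db fa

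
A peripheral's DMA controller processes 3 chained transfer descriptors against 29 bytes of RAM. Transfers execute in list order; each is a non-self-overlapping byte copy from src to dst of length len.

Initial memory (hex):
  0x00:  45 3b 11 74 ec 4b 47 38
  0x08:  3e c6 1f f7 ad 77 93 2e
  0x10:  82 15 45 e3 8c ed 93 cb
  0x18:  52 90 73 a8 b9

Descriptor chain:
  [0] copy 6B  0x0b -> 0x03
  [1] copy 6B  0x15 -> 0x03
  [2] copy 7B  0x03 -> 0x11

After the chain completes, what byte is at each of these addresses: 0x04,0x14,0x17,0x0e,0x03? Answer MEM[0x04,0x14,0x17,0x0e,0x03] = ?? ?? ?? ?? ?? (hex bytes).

D0: mem[0x03..0x08] <- [f7 ad 77 93 2e 82]
D1: mem[0x03..0x08] <- [ed 93 cb 52 90 73]
D2: mem[0x11..0x17] <- [ed 93 cb 52 90 73 c6]
query mem[0x04]=0x93, mem[0x14]=0x52, mem[0x17]=0xc6, mem[0x0e]=0x93, mem[0x03]=0xed

MEM[0x04,0x14,0x17,0x0e,0x03] = 93 52 c6 93 ed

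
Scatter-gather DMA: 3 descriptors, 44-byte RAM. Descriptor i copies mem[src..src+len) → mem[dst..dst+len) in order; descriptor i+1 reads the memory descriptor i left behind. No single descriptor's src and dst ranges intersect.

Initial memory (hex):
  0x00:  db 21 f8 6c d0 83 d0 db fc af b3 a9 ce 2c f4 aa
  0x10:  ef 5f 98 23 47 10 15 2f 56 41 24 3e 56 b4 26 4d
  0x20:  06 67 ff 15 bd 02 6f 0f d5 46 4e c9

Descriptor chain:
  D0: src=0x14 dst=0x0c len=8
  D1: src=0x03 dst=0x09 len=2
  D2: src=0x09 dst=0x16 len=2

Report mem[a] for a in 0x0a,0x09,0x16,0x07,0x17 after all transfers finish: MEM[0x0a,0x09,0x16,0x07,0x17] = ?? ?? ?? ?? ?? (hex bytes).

MEM[0x0a,0x09,0x16,0x07,0x17] = d0 6c 6c db d0

[0] 0x14->0x0c len=8 : 47 10 15 2f 56 41 24 3e
[1] 0x03->0x09 len=2 : 6c d0
[2] 0x09->0x16 len=2 : 6c d0
query mem[0x0a]=0xd0, mem[0x09]=0x6c, mem[0x16]=0x6c, mem[0x07]=0xdb, mem[0x17]=0xd0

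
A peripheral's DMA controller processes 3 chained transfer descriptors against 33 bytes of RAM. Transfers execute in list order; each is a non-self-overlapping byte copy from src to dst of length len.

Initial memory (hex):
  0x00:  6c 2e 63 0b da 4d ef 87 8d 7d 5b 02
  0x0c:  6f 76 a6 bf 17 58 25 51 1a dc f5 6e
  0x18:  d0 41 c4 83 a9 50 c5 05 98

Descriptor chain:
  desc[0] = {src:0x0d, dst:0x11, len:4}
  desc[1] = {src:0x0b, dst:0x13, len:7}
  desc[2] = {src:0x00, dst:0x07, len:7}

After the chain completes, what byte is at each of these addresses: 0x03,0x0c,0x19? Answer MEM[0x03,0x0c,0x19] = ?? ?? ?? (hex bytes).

D0: mem[0x11..0x14] <- [76 a6 bf 17]
D1: mem[0x13..0x19] <- [02 6f 76 a6 bf 17 76]
D2: mem[0x07..0x0d] <- [6c 2e 63 0b da 4d ef]
query mem[0x03]=0x0b, mem[0x0c]=0x4d, mem[0x19]=0x76

MEM[0x03,0x0c,0x19] = 0b 4d 76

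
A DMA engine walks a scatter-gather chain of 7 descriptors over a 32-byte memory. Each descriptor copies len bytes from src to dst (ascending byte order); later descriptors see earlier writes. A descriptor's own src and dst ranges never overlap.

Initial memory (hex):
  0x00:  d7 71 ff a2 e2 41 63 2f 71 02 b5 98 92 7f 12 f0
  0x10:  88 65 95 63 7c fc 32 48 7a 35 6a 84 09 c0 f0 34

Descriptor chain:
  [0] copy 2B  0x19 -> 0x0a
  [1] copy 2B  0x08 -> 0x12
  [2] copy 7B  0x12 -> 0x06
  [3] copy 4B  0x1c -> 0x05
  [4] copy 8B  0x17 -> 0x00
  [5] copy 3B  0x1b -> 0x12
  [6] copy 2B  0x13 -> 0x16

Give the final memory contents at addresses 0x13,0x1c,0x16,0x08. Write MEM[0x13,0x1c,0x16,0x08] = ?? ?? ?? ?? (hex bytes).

D0: mem[0x0a..0x0b] <- [35 6a]
D1: mem[0x12..0x13] <- [71 02]
D2: mem[0x06..0x0c] <- [71 02 7c fc 32 48 7a]
D3: mem[0x05..0x08] <- [09 c0 f0 34]
D4: mem[0x00..0x07] <- [48 7a 35 6a 84 09 c0 f0]
D5: mem[0x12..0x14] <- [84 09 c0]
D6: mem[0x16..0x17] <- [09 c0]
query mem[0x13]=0x09, mem[0x1c]=0x09, mem[0x16]=0x09, mem[0x08]=0x34

MEM[0x13,0x1c,0x16,0x08] = 09 09 09 34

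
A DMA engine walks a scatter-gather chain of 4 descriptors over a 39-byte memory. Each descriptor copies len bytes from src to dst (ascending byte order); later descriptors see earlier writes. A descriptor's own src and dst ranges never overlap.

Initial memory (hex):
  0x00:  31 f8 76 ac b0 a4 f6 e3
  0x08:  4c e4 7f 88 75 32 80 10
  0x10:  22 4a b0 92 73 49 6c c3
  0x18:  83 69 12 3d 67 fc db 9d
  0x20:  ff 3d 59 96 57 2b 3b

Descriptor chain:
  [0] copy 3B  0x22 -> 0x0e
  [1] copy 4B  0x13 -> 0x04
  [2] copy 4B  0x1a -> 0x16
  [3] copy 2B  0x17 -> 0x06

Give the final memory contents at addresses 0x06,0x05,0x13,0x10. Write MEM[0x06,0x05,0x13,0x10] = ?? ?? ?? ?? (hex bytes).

MEM[0x06,0x05,0x13,0x10] = 3d 73 92 57

#0 dst[0x0e+3] := {0x59,0x96,0x57}
#1 dst[0x04+4] := {0x92,0x73,0x49,0x6c}
#2 dst[0x16+4] := {0x12,0x3d,0x67,0xfc}
#3 dst[0x06+2] := {0x3d,0x67}
query mem[0x06]=0x3d, mem[0x05]=0x73, mem[0x13]=0x92, mem[0x10]=0x57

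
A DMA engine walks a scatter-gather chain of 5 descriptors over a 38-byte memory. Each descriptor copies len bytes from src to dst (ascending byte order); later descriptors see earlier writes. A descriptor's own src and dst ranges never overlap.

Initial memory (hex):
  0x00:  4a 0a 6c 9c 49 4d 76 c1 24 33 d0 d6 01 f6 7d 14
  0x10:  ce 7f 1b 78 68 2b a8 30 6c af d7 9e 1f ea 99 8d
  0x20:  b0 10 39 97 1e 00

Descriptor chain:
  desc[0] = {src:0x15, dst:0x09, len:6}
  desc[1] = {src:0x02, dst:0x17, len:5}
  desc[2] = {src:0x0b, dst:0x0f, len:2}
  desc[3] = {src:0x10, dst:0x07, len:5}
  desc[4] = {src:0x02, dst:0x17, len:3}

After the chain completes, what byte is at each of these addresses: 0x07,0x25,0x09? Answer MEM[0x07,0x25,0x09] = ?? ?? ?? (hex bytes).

[0] 0x15->0x09 len=6 : 2b a8 30 6c af d7
[1] 0x02->0x17 len=5 : 6c 9c 49 4d 76
[2] 0x0b->0x0f len=2 : 30 6c
[3] 0x10->0x07 len=5 : 6c 7f 1b 78 68
[4] 0x02->0x17 len=3 : 6c 9c 49
query mem[0x07]=0x6c, mem[0x25]=0x00, mem[0x09]=0x1b

MEM[0x07,0x25,0x09] = 6c 00 1b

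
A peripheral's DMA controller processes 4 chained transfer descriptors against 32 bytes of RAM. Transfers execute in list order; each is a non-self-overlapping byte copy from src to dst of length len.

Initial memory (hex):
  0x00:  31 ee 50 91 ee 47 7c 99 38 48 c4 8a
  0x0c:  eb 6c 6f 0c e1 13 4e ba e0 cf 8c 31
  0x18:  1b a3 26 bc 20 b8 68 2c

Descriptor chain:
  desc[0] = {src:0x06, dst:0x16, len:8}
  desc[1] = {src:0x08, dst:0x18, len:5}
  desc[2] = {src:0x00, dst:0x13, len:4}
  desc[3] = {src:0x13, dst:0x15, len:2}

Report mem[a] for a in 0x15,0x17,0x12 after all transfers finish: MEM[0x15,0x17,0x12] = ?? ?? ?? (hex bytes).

#0 dst[0x16+8] := {0x7c,0x99,0x38,0x48,0xc4,0x8a,0xeb,0x6c}
#1 dst[0x18+5] := {0x38,0x48,0xc4,0x8a,0xeb}
#2 dst[0x13+4] := {0x31,0xee,0x50,0x91}
#3 dst[0x15+2] := {0x31,0xee}
query mem[0x15]=0x31, mem[0x17]=0x99, mem[0x12]=0x4e

MEM[0x15,0x17,0x12] = 31 99 4e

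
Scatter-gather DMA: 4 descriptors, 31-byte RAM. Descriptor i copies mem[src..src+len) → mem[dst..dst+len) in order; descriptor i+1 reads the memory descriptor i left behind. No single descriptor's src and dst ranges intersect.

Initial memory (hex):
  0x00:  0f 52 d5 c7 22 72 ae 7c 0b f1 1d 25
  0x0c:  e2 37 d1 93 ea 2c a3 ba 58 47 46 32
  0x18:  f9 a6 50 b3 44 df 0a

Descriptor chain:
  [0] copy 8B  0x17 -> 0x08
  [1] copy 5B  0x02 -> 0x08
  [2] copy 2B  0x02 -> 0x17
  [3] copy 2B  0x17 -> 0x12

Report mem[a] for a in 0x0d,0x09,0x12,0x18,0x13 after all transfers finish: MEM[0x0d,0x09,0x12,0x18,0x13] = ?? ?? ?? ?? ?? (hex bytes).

#0 dst[0x08+8] := {0x32,0xf9,0xa6,0x50,0xb3,0x44,0xdf,0x0a}
#1 dst[0x08+5] := {0xd5,0xc7,0x22,0x72,0xae}
#2 dst[0x17+2] := {0xd5,0xc7}
#3 dst[0x12+2] := {0xd5,0xc7}
query mem[0x0d]=0x44, mem[0x09]=0xc7, mem[0x12]=0xd5, mem[0x18]=0xc7, mem[0x13]=0xc7

MEM[0x0d,0x09,0x12,0x18,0x13] = 44 c7 d5 c7 c7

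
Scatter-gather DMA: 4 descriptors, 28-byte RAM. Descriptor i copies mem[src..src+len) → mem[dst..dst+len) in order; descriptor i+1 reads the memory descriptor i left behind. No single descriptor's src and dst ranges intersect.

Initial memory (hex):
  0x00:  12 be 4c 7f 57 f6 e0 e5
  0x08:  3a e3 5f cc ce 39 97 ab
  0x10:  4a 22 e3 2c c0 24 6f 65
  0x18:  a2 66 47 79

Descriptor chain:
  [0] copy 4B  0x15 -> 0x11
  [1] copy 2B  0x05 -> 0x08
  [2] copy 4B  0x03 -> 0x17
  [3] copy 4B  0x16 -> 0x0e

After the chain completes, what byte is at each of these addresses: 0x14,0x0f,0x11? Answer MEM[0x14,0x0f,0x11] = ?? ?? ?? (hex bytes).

D0: mem[0x11..0x14] <- [24 6f 65 a2]
D1: mem[0x08..0x09] <- [f6 e0]
D2: mem[0x17..0x1a] <- [7f 57 f6 e0]
D3: mem[0x0e..0x11] <- [6f 7f 57 f6]
query mem[0x14]=0xa2, mem[0x0f]=0x7f, mem[0x11]=0xf6

MEM[0x14,0x0f,0x11] = a2 7f f6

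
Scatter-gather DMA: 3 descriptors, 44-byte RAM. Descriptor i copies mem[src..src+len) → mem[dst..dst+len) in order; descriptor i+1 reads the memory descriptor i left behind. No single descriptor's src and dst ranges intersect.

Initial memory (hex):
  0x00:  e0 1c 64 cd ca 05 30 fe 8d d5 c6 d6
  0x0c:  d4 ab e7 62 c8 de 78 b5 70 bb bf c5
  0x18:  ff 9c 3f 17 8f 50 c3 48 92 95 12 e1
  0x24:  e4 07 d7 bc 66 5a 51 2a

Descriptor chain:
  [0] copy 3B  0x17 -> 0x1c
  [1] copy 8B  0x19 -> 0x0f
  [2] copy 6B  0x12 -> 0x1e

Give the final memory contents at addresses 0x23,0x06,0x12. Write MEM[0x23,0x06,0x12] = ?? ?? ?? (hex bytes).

MEM[0x23,0x06,0x12] = c5 30 c5

#0 dst[0x1c+3] := {0xc5,0xff,0x9c}
#1 dst[0x0f+8] := {0x9c,0x3f,0x17,0xc5,0xff,0x9c,0x48,0x92}
#2 dst[0x1e+6] := {0xc5,0xff,0x9c,0x48,0x92,0xc5}
query mem[0x23]=0xc5, mem[0x06]=0x30, mem[0x12]=0xc5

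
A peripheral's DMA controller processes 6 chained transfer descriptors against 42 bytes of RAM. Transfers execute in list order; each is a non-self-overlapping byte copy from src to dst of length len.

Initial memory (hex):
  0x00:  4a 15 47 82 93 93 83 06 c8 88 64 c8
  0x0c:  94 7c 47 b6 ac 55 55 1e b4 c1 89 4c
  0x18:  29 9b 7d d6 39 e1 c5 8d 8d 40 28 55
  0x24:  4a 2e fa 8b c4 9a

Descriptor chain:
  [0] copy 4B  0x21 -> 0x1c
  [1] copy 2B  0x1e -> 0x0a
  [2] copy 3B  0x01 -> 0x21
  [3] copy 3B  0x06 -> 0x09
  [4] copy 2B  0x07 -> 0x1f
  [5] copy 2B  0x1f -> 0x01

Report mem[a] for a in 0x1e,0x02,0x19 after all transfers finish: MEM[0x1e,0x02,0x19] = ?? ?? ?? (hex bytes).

[0] 0x21->0x1c len=4 : 40 28 55 4a
[1] 0x1e->0x0a len=2 : 55 4a
[2] 0x01->0x21 len=3 : 15 47 82
[3] 0x06->0x09 len=3 : 83 06 c8
[4] 0x07->0x1f len=2 : 06 c8
[5] 0x1f->0x01 len=2 : 06 c8
query mem[0x1e]=0x55, mem[0x02]=0xc8, mem[0x19]=0x9b

MEM[0x1e,0x02,0x19] = 55 c8 9b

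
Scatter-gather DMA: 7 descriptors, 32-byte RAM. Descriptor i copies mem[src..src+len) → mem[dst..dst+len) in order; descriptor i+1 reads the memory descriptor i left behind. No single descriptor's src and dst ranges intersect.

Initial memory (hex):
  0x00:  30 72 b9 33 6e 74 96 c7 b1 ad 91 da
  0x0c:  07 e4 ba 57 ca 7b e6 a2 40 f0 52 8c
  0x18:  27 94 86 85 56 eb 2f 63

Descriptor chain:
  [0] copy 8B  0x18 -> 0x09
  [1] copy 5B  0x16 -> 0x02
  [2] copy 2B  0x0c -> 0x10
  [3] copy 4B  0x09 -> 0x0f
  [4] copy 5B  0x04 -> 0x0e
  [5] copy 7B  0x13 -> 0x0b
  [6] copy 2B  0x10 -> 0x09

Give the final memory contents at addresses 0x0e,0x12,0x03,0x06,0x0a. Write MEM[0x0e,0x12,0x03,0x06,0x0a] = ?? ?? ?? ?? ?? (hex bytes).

MEM[0x0e,0x12,0x03,0x06,0x0a] = 52 b1 8c 86 94

#0 dst[0x09+8] := {0x27,0x94,0x86,0x85,0x56,0xeb,0x2f,0x63}
#1 dst[0x02+5] := {0x52,0x8c,0x27,0x94,0x86}
#2 dst[0x10+2] := {0x85,0x56}
#3 dst[0x0f+4] := {0x27,0x94,0x86,0x85}
#4 dst[0x0e+5] := {0x27,0x94,0x86,0xc7,0xb1}
#5 dst[0x0b+7] := {0xa2,0x40,0xf0,0x52,0x8c,0x27,0x94}
#6 dst[0x09+2] := {0x27,0x94}
query mem[0x0e]=0x52, mem[0x12]=0xb1, mem[0x03]=0x8c, mem[0x06]=0x86, mem[0x0a]=0x94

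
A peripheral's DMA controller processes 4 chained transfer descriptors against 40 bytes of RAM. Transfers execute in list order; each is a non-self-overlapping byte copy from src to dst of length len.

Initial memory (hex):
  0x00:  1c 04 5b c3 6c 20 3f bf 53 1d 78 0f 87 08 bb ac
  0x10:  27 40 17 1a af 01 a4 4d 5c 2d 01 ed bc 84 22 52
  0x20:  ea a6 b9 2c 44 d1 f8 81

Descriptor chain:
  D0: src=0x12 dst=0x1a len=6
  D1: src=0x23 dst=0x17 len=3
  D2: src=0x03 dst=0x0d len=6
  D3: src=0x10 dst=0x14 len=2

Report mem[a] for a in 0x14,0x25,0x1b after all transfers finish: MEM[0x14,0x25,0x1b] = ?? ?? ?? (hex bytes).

MEM[0x14,0x25,0x1b] = 3f d1 1a

  after D0: wrote 6B at 0x1a = 171aaf01a44d
  after D1: wrote 3B at 0x17 = 2c44d1
  after D2: wrote 6B at 0x0d = c36c203fbf53
  after D3: wrote 2B at 0x14 = 3fbf
query mem[0x14]=0x3f, mem[0x25]=0xd1, mem[0x1b]=0x1a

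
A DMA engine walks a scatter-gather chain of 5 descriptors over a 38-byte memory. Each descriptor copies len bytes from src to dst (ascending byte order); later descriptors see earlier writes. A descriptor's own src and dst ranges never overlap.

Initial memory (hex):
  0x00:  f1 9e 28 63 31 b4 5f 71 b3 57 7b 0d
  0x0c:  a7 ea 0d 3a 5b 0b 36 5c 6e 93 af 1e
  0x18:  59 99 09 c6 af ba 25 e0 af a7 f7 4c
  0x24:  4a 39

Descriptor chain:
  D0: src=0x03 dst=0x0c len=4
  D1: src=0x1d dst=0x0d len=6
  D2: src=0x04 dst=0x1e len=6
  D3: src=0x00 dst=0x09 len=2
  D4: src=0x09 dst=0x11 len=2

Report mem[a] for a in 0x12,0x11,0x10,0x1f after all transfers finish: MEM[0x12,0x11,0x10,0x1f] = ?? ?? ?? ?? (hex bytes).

#0 dst[0x0c+4] := {0x63,0x31,0xb4,0x5f}
#1 dst[0x0d+6] := {0xba,0x25,0xe0,0xaf,0xa7,0xf7}
#2 dst[0x1e+6] := {0x31,0xb4,0x5f,0x71,0xb3,0x57}
#3 dst[0x09+2] := {0xf1,0x9e}
#4 dst[0x11+2] := {0xf1,0x9e}
query mem[0x12]=0x9e, mem[0x11]=0xf1, mem[0x10]=0xaf, mem[0x1f]=0xb4

MEM[0x12,0x11,0x10,0x1f] = 9e f1 af b4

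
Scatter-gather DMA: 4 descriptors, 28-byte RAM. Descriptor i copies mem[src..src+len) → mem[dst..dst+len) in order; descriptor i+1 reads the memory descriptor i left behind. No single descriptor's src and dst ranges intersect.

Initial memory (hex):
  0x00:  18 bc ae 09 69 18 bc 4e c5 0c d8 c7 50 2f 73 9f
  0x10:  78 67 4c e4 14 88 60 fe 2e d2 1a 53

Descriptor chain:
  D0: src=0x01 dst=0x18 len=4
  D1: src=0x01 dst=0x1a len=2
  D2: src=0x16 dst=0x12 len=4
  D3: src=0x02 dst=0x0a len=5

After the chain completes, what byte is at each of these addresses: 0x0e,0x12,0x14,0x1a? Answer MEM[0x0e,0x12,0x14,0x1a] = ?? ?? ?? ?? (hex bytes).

MEM[0x0e,0x12,0x14,0x1a] = bc 60 bc bc

  after D0: wrote 4B at 0x18 = bcae0969
  after D1: wrote 2B at 0x1a = bcae
  after D2: wrote 4B at 0x12 = 60febcae
  after D3: wrote 5B at 0x0a = ae096918bc
query mem[0x0e]=0xbc, mem[0x12]=0x60, mem[0x14]=0xbc, mem[0x1a]=0xbc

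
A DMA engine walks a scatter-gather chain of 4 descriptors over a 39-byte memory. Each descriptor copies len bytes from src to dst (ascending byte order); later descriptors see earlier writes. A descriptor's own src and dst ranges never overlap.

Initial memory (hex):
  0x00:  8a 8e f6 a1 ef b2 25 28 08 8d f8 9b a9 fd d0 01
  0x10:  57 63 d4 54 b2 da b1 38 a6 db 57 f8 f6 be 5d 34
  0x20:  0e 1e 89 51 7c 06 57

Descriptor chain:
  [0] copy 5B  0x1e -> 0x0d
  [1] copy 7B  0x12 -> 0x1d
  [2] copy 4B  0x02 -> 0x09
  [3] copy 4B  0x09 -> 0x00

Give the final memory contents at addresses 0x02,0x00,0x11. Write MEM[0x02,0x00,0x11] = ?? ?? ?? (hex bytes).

MEM[0x02,0x00,0x11] = ef f6 89

#0 dst[0x0d+5] := {0x5d,0x34,0x0e,0x1e,0x89}
#1 dst[0x1d+7] := {0xd4,0x54,0xb2,0xda,0xb1,0x38,0xa6}
#2 dst[0x09+4] := {0xf6,0xa1,0xef,0xb2}
#3 dst[0x00+4] := {0xf6,0xa1,0xef,0xb2}
query mem[0x02]=0xef, mem[0x00]=0xf6, mem[0x11]=0x89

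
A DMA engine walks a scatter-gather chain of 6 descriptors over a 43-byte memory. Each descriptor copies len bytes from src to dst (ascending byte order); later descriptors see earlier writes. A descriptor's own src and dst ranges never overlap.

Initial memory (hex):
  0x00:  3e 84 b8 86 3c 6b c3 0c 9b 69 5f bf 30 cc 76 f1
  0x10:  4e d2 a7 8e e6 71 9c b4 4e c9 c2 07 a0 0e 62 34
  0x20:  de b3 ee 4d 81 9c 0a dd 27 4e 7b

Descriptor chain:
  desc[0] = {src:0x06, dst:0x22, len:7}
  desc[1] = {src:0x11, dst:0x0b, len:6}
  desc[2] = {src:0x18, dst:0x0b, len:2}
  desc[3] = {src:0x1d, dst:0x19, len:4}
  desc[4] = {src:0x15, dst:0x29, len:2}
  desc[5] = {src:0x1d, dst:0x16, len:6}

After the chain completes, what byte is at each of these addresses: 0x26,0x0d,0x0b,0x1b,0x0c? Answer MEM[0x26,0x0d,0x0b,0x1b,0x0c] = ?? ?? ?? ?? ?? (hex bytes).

  after D0: wrote 7B at 0x22 = c30c9b695fbf30
  after D1: wrote 6B at 0x0b = d2a78ee6719c
  after D2: wrote 2B at 0x0b = 4ec9
  after D3: wrote 4B at 0x19 = 0e6234de
  after D4: wrote 2B at 0x29 = 719c
  after D5: wrote 6B at 0x16 = 0e6234deb3c3
query mem[0x26]=0x5f, mem[0x0d]=0x8e, mem[0x0b]=0x4e, mem[0x1b]=0xc3, mem[0x0c]=0xc9

MEM[0x26,0x0d,0x0b,0x1b,0x0c] = 5f 8e 4e c3 c9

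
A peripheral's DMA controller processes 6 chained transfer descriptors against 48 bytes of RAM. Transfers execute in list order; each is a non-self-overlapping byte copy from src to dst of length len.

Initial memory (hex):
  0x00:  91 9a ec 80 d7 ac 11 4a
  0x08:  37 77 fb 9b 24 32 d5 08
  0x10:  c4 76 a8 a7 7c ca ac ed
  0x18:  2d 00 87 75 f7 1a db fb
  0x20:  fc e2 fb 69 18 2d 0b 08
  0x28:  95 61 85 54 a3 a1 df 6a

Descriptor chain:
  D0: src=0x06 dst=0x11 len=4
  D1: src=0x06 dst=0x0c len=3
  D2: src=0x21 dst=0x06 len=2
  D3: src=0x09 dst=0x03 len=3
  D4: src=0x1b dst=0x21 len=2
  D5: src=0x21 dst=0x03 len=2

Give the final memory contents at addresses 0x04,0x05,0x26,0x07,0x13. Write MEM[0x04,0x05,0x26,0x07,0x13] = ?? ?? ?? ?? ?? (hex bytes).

D0: mem[0x11..0x14] <- [11 4a 37 77]
D1: mem[0x0c..0x0e] <- [11 4a 37]
D2: mem[0x06..0x07] <- [e2 fb]
D3: mem[0x03..0x05] <- [77 fb 9b]
D4: mem[0x21..0x22] <- [75 f7]
D5: mem[0x03..0x04] <- [75 f7]
query mem[0x04]=0xf7, mem[0x05]=0x9b, mem[0x26]=0x0b, mem[0x07]=0xfb, mem[0x13]=0x37

MEM[0x04,0x05,0x26,0x07,0x13] = f7 9b 0b fb 37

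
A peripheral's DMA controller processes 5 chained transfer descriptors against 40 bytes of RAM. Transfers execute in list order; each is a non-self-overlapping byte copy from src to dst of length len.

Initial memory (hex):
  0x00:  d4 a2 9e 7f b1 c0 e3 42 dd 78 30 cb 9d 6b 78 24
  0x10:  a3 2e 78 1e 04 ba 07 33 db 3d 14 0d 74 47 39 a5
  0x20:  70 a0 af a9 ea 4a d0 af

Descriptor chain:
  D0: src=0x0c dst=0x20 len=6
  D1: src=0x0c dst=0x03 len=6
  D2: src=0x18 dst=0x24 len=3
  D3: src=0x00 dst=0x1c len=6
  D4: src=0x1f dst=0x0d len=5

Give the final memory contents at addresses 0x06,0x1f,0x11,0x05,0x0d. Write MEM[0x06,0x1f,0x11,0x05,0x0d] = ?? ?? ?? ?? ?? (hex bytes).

MEM[0x06,0x1f,0x11,0x05,0x0d] = 24 9d 24 78 9d

D0: mem[0x20..0x25] <- [9d 6b 78 24 a3 2e]
D1: mem[0x03..0x08] <- [9d 6b 78 24 a3 2e]
D2: mem[0x24..0x26] <- [db 3d 14]
D3: mem[0x1c..0x21] <- [d4 a2 9e 9d 6b 78]
D4: mem[0x0d..0x11] <- [9d 6b 78 78 24]
query mem[0x06]=0x24, mem[0x1f]=0x9d, mem[0x11]=0x24, mem[0x05]=0x78, mem[0x0d]=0x9d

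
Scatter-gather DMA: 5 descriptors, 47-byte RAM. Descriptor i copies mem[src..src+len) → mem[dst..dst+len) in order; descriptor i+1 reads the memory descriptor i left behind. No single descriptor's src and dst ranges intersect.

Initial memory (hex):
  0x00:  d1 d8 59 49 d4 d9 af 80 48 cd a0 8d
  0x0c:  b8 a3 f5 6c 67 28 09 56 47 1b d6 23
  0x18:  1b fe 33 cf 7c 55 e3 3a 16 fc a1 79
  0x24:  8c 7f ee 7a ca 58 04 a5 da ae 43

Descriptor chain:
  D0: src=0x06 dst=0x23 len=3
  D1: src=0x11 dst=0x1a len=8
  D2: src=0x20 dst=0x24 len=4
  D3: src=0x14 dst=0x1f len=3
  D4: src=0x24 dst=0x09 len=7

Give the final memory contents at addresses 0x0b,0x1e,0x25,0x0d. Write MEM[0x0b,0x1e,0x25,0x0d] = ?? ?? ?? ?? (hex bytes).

#0 dst[0x23+3] := {0xaf,0x80,0x48}
#1 dst[0x1a+8] := {0x28,0x09,0x56,0x47,0x1b,0xd6,0x23,0x1b}
#2 dst[0x24+4] := {0x23,0x1b,0xa1,0xaf}
#3 dst[0x1f+3] := {0x47,0x1b,0xd6}
#4 dst[0x09+7] := {0x23,0x1b,0xa1,0xaf,0xca,0x58,0x04}
query mem[0x0b]=0xa1, mem[0x1e]=0x1b, mem[0x25]=0x1b, mem[0x0d]=0xca

MEM[0x0b,0x1e,0x25,0x0d] = a1 1b 1b ca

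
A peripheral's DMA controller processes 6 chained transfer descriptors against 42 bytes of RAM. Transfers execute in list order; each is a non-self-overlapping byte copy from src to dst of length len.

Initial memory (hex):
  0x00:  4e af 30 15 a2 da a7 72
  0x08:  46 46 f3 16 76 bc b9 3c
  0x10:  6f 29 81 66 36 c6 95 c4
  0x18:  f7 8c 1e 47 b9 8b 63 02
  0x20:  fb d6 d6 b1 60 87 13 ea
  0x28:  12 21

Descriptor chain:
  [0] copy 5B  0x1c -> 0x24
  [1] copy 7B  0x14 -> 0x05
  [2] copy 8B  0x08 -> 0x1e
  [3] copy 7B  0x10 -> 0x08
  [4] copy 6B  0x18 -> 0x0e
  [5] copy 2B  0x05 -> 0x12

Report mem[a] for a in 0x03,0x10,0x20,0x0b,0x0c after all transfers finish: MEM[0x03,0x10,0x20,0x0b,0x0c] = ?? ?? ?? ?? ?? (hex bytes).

#0 dst[0x24+5] := {0xb9,0x8b,0x63,0x02,0xfb}
#1 dst[0x05+7] := {0x36,0xc6,0x95,0xc4,0xf7,0x8c,0x1e}
#2 dst[0x1e+8] := {0xc4,0xf7,0x8c,0x1e,0x76,0xbc,0xb9,0x3c}
#3 dst[0x08+7] := {0x6f,0x29,0x81,0x66,0x36,0xc6,0x95}
#4 dst[0x0e+6] := {0xf7,0x8c,0x1e,0x47,0xb9,0x8b}
#5 dst[0x12+2] := {0x36,0xc6}
query mem[0x03]=0x15, mem[0x10]=0x1e, mem[0x20]=0x8c, mem[0x0b]=0x66, mem[0x0c]=0x36

MEM[0x03,0x10,0x20,0x0b,0x0c] = 15 1e 8c 66 36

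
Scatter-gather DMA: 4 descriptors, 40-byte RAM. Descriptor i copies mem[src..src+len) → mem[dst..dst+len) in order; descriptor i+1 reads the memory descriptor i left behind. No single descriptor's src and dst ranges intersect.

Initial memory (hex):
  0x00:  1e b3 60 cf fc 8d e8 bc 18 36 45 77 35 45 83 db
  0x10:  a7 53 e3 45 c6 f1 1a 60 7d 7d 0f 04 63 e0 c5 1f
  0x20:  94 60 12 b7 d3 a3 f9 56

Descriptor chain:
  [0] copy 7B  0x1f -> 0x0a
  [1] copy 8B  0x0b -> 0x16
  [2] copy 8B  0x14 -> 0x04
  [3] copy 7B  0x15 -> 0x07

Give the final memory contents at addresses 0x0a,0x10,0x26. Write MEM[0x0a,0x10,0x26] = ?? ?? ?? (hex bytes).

MEM[0x0a,0x10,0x26] = 12 a3 f9

[0] 0x1f->0x0a len=7 : 1f 94 60 12 b7 d3 a3
[1] 0x0b->0x16 len=8 : 94 60 12 b7 d3 a3 53 e3
[2] 0x14->0x04 len=8 : c6 f1 94 60 12 b7 d3 a3
[3] 0x15->0x07 len=7 : f1 94 60 12 b7 d3 a3
query mem[0x0a]=0x12, mem[0x10]=0xa3, mem[0x26]=0xf9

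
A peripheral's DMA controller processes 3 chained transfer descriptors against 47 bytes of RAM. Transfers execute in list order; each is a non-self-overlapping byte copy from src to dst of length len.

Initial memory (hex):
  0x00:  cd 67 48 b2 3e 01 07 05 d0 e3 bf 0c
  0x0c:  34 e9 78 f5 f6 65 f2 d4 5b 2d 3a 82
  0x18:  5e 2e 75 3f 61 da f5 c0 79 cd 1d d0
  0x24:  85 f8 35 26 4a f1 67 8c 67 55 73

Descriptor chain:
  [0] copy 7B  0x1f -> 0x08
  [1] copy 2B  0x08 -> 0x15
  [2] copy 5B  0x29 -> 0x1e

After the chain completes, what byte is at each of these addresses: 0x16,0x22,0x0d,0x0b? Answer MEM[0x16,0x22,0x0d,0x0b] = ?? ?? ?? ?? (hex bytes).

MEM[0x16,0x22,0x0d,0x0b] = 79 55 85 1d

#0 dst[0x08+7] := {0xc0,0x79,0xcd,0x1d,0xd0,0x85,0xf8}
#1 dst[0x15+2] := {0xc0,0x79}
#2 dst[0x1e+5] := {0xf1,0x67,0x8c,0x67,0x55}
query mem[0x16]=0x79, mem[0x22]=0x55, mem[0x0d]=0x85, mem[0x0b]=0x1d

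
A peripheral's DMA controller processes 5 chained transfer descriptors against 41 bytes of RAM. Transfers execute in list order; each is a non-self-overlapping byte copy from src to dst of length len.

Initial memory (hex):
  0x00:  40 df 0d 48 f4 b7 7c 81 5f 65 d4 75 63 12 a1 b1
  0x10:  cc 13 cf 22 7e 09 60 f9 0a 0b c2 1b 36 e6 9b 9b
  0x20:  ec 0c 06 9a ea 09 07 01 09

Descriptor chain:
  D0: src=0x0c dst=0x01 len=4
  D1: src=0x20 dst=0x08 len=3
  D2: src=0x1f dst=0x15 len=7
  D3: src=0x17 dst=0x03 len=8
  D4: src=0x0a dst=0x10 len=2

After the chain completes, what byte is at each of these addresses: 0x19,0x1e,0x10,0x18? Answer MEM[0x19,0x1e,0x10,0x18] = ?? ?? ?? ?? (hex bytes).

MEM[0x19,0x1e,0x10,0x18] = 9a 9b 9b 06

D0: mem[0x01..0x04] <- [63 12 a1 b1]
D1: mem[0x08..0x0a] <- [ec 0c 06]
D2: mem[0x15..0x1b] <- [9b ec 0c 06 9a ea 09]
D3: mem[0x03..0x0a] <- [0c 06 9a ea 09 36 e6 9b]
D4: mem[0x10..0x11] <- [9b 75]
query mem[0x19]=0x9a, mem[0x1e]=0x9b, mem[0x10]=0x9b, mem[0x18]=0x06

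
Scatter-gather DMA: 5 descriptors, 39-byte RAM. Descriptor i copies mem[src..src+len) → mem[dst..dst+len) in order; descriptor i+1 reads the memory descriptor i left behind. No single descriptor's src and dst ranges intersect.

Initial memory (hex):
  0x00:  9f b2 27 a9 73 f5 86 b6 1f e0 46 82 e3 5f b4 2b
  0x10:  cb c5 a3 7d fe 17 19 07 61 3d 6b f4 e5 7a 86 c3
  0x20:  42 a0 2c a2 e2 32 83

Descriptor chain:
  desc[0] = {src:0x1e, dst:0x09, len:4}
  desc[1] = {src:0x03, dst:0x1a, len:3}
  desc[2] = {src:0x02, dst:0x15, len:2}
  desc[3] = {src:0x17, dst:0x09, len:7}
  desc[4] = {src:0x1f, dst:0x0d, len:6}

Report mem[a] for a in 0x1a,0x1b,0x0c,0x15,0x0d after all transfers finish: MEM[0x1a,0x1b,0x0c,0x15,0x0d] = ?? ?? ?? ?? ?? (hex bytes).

D0: mem[0x09..0x0c] <- [86 c3 42 a0]
D1: mem[0x1a..0x1c] <- [a9 73 f5]
D2: mem[0x15..0x16] <- [27 a9]
D3: mem[0x09..0x0f] <- [07 61 3d a9 73 f5 7a]
D4: mem[0x0d..0x12] <- [c3 42 a0 2c a2 e2]
query mem[0x1a]=0xa9, mem[0x1b]=0x73, mem[0x0c]=0xa9, mem[0x15]=0x27, mem[0x0d]=0xc3

MEM[0x1a,0x1b,0x0c,0x15,0x0d] = a9 73 a9 27 c3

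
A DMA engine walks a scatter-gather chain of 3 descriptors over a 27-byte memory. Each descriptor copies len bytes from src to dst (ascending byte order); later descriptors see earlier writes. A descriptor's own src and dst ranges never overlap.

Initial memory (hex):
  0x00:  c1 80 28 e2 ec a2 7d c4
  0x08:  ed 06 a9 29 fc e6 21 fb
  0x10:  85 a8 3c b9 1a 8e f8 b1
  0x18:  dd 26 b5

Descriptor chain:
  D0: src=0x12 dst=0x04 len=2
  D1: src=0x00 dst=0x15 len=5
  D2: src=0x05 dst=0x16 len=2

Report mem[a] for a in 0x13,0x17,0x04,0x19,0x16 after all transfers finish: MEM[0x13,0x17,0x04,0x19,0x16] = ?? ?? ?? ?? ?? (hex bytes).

D0: mem[0x04..0x05] <- [3c b9]
D1: mem[0x15..0x19] <- [c1 80 28 e2 3c]
D2: mem[0x16..0x17] <- [b9 7d]
query mem[0x13]=0xb9, mem[0x17]=0x7d, mem[0x04]=0x3c, mem[0x19]=0x3c, mem[0x16]=0xb9

MEM[0x13,0x17,0x04,0x19,0x16] = b9 7d 3c 3c b9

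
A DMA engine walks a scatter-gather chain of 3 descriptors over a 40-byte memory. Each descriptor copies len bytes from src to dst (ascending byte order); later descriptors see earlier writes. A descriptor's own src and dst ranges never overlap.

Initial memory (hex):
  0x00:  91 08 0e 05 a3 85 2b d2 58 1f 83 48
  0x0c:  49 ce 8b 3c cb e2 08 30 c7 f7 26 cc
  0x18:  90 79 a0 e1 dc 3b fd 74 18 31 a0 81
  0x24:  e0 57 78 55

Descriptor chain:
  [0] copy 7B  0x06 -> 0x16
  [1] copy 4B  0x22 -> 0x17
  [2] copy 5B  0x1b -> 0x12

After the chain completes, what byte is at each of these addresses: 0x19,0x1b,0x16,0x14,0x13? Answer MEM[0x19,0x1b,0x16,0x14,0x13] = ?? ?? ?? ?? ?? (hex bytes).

MEM[0x19,0x1b,0x16,0x14,0x13] = e0 48 74 3b 49

D0: mem[0x16..0x1c] <- [2b d2 58 1f 83 48 49]
D1: mem[0x17..0x1a] <- [a0 81 e0 57]
D2: mem[0x12..0x16] <- [48 49 3b fd 74]
query mem[0x19]=0xe0, mem[0x1b]=0x48, mem[0x16]=0x74, mem[0x14]=0x3b, mem[0x13]=0x49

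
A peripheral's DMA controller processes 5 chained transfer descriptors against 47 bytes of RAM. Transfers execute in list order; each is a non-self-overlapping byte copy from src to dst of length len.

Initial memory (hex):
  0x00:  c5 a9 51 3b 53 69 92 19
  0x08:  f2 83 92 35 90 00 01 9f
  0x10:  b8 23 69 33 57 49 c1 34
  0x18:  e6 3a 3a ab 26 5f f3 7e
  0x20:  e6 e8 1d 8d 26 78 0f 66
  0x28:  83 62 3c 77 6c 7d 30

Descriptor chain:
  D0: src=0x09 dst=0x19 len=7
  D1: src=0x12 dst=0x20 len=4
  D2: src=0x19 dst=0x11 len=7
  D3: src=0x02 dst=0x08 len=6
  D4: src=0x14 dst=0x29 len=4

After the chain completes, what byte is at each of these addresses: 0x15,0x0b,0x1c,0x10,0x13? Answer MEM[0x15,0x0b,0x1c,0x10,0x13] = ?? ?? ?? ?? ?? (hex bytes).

MEM[0x15,0x0b,0x1c,0x10,0x13] = 00 69 90 b8 35

D0: mem[0x19..0x1f] <- [83 92 35 90 00 01 9f]
D1: mem[0x20..0x23] <- [69 33 57 49]
D2: mem[0x11..0x17] <- [83 92 35 90 00 01 9f]
D3: mem[0x08..0x0d] <- [51 3b 53 69 92 19]
D4: mem[0x29..0x2c] <- [90 00 01 9f]
query mem[0x15]=0x00, mem[0x0b]=0x69, mem[0x1c]=0x90, mem[0x10]=0xb8, mem[0x13]=0x35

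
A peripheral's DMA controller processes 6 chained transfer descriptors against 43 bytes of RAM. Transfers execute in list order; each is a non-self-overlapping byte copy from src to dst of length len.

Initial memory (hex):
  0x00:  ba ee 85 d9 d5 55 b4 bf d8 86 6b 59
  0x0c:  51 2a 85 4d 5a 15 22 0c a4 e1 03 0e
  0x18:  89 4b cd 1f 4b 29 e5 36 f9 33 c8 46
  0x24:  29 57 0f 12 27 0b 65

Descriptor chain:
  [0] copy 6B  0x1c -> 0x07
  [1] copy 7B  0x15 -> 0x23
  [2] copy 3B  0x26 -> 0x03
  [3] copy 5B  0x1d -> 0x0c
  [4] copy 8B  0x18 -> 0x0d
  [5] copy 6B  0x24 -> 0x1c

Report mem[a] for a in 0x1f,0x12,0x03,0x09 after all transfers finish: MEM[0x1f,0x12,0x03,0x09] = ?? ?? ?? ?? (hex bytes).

MEM[0x1f,0x12,0x03,0x09] = 4b 29 89 e5

  after D0: wrote 6B at 0x07 = 4b29e536f933
  after D1: wrote 7B at 0x23 = e1030e894bcd1f
  after D2: wrote 3B at 0x03 = 894bcd
  after D3: wrote 5B at 0x0c = 29e536f933
  after D4: wrote 8B at 0x0d = 894bcd1f4b29e536
  after D5: wrote 6B at 0x1c = 030e894bcd1f
query mem[0x1f]=0x4b, mem[0x12]=0x29, mem[0x03]=0x89, mem[0x09]=0xe5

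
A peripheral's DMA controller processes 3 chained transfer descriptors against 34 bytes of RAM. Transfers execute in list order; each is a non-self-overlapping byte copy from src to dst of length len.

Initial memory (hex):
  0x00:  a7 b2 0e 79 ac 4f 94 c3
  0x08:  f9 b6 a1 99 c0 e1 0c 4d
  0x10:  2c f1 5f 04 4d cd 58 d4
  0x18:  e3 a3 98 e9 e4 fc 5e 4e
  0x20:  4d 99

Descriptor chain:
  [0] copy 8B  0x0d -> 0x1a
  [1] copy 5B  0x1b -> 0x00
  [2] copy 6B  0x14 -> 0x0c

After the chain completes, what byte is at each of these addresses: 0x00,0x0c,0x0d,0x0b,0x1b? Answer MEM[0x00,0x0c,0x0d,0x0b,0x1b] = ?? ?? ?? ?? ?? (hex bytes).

#0 dst[0x1a+8] := {0xe1,0x0c,0x4d,0x2c,0xf1,0x5f,0x04,0x4d}
#1 dst[0x00+5] := {0x0c,0x4d,0x2c,0xf1,0x5f}
#2 dst[0x0c+6] := {0x4d,0xcd,0x58,0xd4,0xe3,0xa3}
query mem[0x00]=0x0c, mem[0x0c]=0x4d, mem[0x0d]=0xcd, mem[0x0b]=0x99, mem[0x1b]=0x0c

MEM[0x00,0x0c,0x0d,0x0b,0x1b] = 0c 4d cd 99 0c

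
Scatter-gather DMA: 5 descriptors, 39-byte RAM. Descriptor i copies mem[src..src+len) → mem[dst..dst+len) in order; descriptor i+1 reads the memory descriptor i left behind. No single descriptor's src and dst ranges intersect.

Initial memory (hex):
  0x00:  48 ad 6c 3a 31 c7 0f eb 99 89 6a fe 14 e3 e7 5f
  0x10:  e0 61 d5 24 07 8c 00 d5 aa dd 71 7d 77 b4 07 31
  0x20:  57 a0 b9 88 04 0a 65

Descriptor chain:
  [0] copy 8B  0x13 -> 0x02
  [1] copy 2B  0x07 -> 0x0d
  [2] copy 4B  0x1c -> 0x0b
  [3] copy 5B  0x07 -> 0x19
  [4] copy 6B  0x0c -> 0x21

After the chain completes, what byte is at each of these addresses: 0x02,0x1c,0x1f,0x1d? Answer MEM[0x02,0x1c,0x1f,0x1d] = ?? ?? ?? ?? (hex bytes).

MEM[0x02,0x1c,0x1f,0x1d] = 24 6a 31 77

  after D0: wrote 8B at 0x02 = 24078c00d5aadd71
  after D1: wrote 2B at 0x0d = aadd
  after D2: wrote 4B at 0x0b = 77b40731
  after D3: wrote 5B at 0x19 = aadd716a77
  after D4: wrote 6B at 0x21 = b407315fe061
query mem[0x02]=0x24, mem[0x1c]=0x6a, mem[0x1f]=0x31, mem[0x1d]=0x77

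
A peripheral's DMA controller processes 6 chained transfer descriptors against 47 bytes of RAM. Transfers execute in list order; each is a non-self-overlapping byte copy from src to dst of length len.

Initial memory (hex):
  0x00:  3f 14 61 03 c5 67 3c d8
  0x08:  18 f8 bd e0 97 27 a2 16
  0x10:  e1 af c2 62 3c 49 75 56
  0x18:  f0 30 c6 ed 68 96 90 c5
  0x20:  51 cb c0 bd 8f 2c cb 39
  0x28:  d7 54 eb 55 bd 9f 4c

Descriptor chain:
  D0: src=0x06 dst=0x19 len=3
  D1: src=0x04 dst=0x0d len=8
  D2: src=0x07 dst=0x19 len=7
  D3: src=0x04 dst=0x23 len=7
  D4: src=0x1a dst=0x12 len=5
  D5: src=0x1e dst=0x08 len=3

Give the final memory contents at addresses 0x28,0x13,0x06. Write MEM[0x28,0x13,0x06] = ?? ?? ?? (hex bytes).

  after D0: wrote 3B at 0x19 = 3cd818
  after D1: wrote 8B at 0x0d = c5673cd818f8bde0
  after D2: wrote 7B at 0x19 = d818f8bde097c5
  after D3: wrote 7B at 0x23 = c5673cd818f8bd
  after D4: wrote 5B at 0x12 = 18f8bde097
  after D5: wrote 3B at 0x08 = 97c551
query mem[0x28]=0xf8, mem[0x13]=0xf8, mem[0x06]=0x3c

MEM[0x28,0x13,0x06] = f8 f8 3c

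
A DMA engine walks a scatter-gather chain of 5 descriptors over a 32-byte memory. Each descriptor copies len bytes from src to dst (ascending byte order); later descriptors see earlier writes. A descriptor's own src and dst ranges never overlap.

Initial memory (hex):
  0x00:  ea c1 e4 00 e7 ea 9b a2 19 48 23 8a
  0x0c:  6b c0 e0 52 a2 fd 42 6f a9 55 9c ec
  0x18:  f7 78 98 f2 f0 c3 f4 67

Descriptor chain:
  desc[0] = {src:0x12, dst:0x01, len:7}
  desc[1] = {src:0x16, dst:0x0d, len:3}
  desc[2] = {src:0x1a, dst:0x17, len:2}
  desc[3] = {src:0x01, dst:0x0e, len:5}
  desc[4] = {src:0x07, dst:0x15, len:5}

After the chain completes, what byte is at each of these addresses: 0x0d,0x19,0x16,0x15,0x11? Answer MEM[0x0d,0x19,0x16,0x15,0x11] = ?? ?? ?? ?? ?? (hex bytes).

[0] 0x12->0x01 len=7 : 42 6f a9 55 9c ec f7
[1] 0x16->0x0d len=3 : 9c ec f7
[2] 0x1a->0x17 len=2 : 98 f2
[3] 0x01->0x0e len=5 : 42 6f a9 55 9c
[4] 0x07->0x15 len=5 : f7 19 48 23 8a
query mem[0x0d]=0x9c, mem[0x19]=0x8a, mem[0x16]=0x19, mem[0x15]=0xf7, mem[0x11]=0x55

MEM[0x0d,0x19,0x16,0x15,0x11] = 9c 8a 19 f7 55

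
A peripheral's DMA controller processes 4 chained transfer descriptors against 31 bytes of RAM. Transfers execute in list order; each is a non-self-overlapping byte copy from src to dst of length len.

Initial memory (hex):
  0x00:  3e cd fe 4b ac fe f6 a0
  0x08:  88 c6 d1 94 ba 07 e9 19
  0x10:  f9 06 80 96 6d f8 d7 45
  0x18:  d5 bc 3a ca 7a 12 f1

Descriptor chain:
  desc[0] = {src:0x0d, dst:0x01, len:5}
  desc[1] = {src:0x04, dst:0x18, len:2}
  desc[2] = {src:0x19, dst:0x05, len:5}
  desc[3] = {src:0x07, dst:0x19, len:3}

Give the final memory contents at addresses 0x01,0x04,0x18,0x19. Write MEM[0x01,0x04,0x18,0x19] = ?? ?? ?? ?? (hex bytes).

MEM[0x01,0x04,0x18,0x19] = 07 f9 f9 ca

#0 dst[0x01+5] := {0x07,0xe9,0x19,0xf9,0x06}
#1 dst[0x18+2] := {0xf9,0x06}
#2 dst[0x05+5] := {0x06,0x3a,0xca,0x7a,0x12}
#3 dst[0x19+3] := {0xca,0x7a,0x12}
query mem[0x01]=0x07, mem[0x04]=0xf9, mem[0x18]=0xf9, mem[0x19]=0xca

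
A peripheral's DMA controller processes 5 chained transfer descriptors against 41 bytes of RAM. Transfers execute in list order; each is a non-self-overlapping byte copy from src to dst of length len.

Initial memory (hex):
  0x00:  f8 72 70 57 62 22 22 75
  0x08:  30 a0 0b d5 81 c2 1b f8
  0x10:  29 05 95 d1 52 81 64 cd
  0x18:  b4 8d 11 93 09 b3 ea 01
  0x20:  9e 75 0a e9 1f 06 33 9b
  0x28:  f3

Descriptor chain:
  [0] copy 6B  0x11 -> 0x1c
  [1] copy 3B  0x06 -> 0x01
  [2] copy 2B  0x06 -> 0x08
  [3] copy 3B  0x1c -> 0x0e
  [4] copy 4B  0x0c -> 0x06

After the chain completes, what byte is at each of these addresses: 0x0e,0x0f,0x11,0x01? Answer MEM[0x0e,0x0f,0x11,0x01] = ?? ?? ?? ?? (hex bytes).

[0] 0x11->0x1c len=6 : 05 95 d1 52 81 64
[1] 0x06->0x01 len=3 : 22 75 30
[2] 0x06->0x08 len=2 : 22 75
[3] 0x1c->0x0e len=3 : 05 95 d1
[4] 0x0c->0x06 len=4 : 81 c2 05 95
query mem[0x0e]=0x05, mem[0x0f]=0x95, mem[0x11]=0x05, mem[0x01]=0x22

MEM[0x0e,0x0f,0x11,0x01] = 05 95 05 22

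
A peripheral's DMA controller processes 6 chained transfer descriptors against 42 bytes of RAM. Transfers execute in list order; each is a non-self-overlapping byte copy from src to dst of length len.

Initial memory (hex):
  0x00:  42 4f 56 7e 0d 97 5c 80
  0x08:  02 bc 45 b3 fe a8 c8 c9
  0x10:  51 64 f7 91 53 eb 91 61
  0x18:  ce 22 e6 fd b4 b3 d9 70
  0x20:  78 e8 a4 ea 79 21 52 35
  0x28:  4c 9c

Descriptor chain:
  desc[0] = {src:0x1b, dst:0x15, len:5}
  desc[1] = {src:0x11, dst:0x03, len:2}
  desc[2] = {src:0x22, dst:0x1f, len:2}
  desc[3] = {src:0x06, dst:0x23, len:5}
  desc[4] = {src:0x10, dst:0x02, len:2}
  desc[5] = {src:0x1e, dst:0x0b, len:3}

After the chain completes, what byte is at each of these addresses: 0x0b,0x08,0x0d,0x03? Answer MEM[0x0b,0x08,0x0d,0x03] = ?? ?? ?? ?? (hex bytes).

[0] 0x1b->0x15 len=5 : fd b4 b3 d9 70
[1] 0x11->0x03 len=2 : 64 f7
[2] 0x22->0x1f len=2 : a4 ea
[3] 0x06->0x23 len=5 : 5c 80 02 bc 45
[4] 0x10->0x02 len=2 : 51 64
[5] 0x1e->0x0b len=3 : d9 a4 ea
query mem[0x0b]=0xd9, mem[0x08]=0x02, mem[0x0d]=0xea, mem[0x03]=0x64

MEM[0x0b,0x08,0x0d,0x03] = d9 02 ea 64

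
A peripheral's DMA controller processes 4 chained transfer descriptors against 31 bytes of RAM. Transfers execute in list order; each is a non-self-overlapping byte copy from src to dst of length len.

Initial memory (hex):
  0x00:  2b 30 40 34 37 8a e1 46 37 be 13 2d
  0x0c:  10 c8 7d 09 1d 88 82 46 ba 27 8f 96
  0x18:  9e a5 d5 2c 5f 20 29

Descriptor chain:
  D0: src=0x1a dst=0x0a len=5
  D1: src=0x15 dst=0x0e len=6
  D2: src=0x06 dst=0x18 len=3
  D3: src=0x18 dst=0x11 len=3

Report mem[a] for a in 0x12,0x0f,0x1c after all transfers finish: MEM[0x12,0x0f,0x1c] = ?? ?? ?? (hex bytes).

MEM[0x12,0x0f,0x1c] = 46 8f 5f

D0: mem[0x0a..0x0e] <- [d5 2c 5f 20 29]
D1: mem[0x0e..0x13] <- [27 8f 96 9e a5 d5]
D2: mem[0x18..0x1a] <- [e1 46 37]
D3: mem[0x11..0x13] <- [e1 46 37]
query mem[0x12]=0x46, mem[0x0f]=0x8f, mem[0x1c]=0x5f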